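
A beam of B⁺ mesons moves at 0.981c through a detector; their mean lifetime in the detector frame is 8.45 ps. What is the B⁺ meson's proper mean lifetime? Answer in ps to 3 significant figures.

γ = 1/√(1 − 0.981²) = 5.1544
Proper time: τ₀ = Δt/γ = 8.45/5.1544 = 1.64 ps

τ₀ ≈ 1.64 ps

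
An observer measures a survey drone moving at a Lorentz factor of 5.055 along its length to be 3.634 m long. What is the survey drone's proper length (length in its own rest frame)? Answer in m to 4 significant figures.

L₀ ≈ 18.37 m

γ = 5.055 (given)
L₀ = γL = 5.055 × 3.634 = 18.37 m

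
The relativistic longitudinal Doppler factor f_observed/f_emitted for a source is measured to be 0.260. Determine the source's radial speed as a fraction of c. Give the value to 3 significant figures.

f_obs/f_src = √((1−β)/(1+β)) = 0.260  ⇒  (1−β)/(1+β) = 0.067600
β = |1 − D²|/(1 + D²) = |1 − 0.067600|/(1 + 0.067600) = 0.873

β ≈ 0.873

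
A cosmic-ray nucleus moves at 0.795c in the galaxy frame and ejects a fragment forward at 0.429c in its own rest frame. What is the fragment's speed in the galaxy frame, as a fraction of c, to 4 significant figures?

Compose boost 2: (0.429 + 0.795)/(1 + 0.429×0.795) = 1.224/1.34105 = 0.9127

u ≈ 0.9127c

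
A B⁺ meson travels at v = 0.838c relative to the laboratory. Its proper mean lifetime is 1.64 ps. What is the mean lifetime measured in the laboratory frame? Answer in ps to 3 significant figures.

γ = 1/√(1 − 0.838²) = 1.8326
Time dilation: Δt = γτ₀ = 1.8326 × 1.64 ps = 3.01 ps

Δt ≈ 3.01 ps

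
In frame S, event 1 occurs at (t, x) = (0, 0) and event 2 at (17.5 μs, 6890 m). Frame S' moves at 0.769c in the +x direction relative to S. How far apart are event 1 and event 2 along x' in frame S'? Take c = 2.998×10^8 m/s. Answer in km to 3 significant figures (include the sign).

Δx' ≈ 4.47 km

γ = 1/√(1 − 0.769²) = 1.5643
Δx' = γ(Δx − vΔt) = 1.5643 × (6890 m − 0.769×(2.998×10^8 m/s)×17.5×10^-6 s)
= 1.5643 × (2855.4 m) = 4.47 km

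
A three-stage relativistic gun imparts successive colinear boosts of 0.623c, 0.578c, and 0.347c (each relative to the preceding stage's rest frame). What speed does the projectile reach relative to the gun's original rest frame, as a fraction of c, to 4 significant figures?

Compose boost 2: (0.578 + 0.623)/(1 + 0.578×0.623) = 1.201/1.36009 = 0.883027
Compose boost 3: (0.347 + 0.883027)/(1 + 0.347×0.883027) = 1.23003/1.30641 = 0.9415

u ≈ 0.9415c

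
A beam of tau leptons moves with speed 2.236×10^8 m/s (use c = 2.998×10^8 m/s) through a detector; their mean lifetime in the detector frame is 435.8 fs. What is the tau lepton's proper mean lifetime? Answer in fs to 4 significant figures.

β = v/c = 2.236×10^8 / 2.998×10^8 = 0.745831
γ = 1/√(1 − 0.745831²) = 1.50120
Proper time: τ₀ = Δt/γ = 435.8/1.50120 = 290.3 fs

τ₀ ≈ 290.3 fs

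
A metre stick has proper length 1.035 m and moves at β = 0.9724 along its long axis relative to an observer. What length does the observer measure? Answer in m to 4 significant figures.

γ = 1/√(1 − 0.9724²) = 4.28596
Length contraction: L = L₀/γ = 1.035/4.28596 = 0.2415 m

L ≈ 0.2415 m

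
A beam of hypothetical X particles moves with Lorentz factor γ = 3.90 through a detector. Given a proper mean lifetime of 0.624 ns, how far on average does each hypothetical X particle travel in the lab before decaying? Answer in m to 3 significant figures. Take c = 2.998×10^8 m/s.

β = √(1 − 1/γ²) = √(1 − 1/3.90²) = 0.96657
Dilated lifetime: Δt = γτ₀ = 3.90 × 0.624 ns = 2.4336 ns
d = vΔt = 0.96657c × 2.4336 ns = 2.8978×10^8 m/s × 2.4336×10^-9 s = 0.705 m

d ≈ 0.705 m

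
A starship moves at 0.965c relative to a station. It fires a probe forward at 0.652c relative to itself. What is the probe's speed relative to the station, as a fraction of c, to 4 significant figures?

Relativistic velocity addition: u = (u' + v)/(1 + u'v/c²)
= (0.652 + 0.965)/(1 + 0.652×0.965) = 1.617/1.62918 = 0.9925

u ≈ 0.9925c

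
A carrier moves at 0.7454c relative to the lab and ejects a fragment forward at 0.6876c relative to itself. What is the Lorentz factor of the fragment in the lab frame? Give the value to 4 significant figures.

γ ≈ 3.125

u_lab = (0.6876 + 0.7454)/(1 + 0.6876×0.7454) = 1.4330/1.512537 = 0.9474148
γ = 1/√(1 − 0.9474148²) = 3.125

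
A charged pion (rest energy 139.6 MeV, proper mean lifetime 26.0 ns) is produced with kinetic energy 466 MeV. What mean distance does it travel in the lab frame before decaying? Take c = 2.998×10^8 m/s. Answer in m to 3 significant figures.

d ≈ 32.9 m

γ = 1 + K/(m₀c²) = 1 + 466/139.6 = 4.3381
β = √(1 − 1/γ²) = 0.97307
Dilated lifetime: γτ₀ = 4.3381 × 26.0 ns = 112.79 ns
d = βc·γτ₀ = 0.97307 × (2.998×10^8 m/s) × 1.1279×10^-7 s = 32.9 m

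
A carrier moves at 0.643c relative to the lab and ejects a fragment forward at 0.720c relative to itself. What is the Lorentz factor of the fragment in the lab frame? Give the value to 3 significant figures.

γ ≈ 2.75

u_lab = (0.720 + 0.643)/(1 + 0.720×0.643) = 1.363/1.46296 = 0.931673
γ = 1/√(1 − 0.931673²) = 2.75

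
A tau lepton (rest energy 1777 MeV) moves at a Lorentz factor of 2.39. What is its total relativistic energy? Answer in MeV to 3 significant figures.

E ≈ 4250 MeV

γ = 2.39 (given)
E = γm₀c² = 2.39 × 1777 MeV = 4250 MeV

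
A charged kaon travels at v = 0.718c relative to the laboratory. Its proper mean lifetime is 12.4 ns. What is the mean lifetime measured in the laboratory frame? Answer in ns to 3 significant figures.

Δt ≈ 17.8 ns

γ = 1/√(1 − 0.718²) = 1.4367
Time dilation: Δt = γτ₀ = 1.4367 × 12.4 ns = 17.8 ns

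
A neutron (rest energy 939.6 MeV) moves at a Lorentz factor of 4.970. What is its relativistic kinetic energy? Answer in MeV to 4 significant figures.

K ≈ 3730 MeV

γ = 4.970 (given)
K = (γ − 1)m₀c² = (4.970 − 1) × 939.6 MeV = 3.97000 × 939.6 MeV = 3730 MeV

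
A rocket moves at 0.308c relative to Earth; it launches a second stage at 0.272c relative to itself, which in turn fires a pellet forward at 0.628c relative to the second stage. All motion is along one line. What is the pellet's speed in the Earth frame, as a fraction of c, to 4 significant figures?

u ≈ 0.8706c

Compose boost 2: (0.272 + 0.308)/(1 + 0.272×0.308) = 0.5800/1.08378 = 0.535166
Compose boost 3: (0.628 + 0.535166)/(1 + 0.628×0.535166) = 1.16317/1.33608 = 0.8706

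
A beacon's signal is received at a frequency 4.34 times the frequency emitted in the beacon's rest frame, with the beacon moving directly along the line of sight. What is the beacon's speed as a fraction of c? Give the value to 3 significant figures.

β ≈ 0.899

f_obs/f_src = √((1+β)/(1−β)) = 4.34  ⇒  (1+β)/(1−β) = 18.836
β = |1 − D²|/(1 + D²) = |1 − 18.836|/(1 + 18.836) = 0.899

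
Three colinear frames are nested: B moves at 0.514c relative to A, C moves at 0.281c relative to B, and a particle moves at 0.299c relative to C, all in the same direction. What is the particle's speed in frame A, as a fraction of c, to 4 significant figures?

Compose boost 2: (0.281 + 0.514)/(1 + 0.281×0.514) = 0.7950/1.14443 = 0.694667
Compose boost 3: (0.299 + 0.694667)/(1 + 0.299×0.694667) = 0.993667/1.20771 = 0.8228

u ≈ 0.8228c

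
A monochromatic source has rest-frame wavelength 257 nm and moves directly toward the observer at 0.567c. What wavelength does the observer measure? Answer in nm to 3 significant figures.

Relativistic Doppler: λ_obs = λ_src √((1−β)/(1+β))
= 257 × √(0.43300/1.5670) = 257 × 0.52567 = 135 nm

λ_obs ≈ 135 nm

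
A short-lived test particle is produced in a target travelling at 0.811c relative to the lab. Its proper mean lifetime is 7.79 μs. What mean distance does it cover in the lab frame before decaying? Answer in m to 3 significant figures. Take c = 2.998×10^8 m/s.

γ = 1/√(1 − 0.811²) = 1.7093
Dilated lifetime: Δt = γτ₀ = 1.7093 × 7.79 μs = 13.315 μs
d = vΔt = 0.811c × 13.315 μs = 2.4314×10^8 m/s × 1.3315×10^-5 s = 3240 m

d ≈ 3240 m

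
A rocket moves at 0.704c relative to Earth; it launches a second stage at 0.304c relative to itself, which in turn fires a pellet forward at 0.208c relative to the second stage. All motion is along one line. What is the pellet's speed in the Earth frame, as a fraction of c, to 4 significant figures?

Compose boost 2: (0.304 + 0.704)/(1 + 0.304×0.704) = 1.008/1.21402 = 0.830302
Compose boost 3: (0.208 + 0.830302)/(1 + 0.208×0.830302) = 1.03830/1.17270 = 0.8854

u ≈ 0.8854c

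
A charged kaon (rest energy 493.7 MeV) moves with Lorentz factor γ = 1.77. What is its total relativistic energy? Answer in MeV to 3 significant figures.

E ≈ 874 MeV

γ = 1.77 (given)
E = γm₀c² = 1.77 × 493.7 MeV = 874 MeV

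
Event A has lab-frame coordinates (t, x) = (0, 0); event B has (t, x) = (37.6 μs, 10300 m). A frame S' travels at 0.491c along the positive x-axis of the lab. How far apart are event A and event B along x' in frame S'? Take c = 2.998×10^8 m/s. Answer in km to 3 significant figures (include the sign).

Δx' ≈ 5.47 km

γ = 1/√(1 − 0.491²) = 1.1479
Δx' = γ(Δx − vΔt) = 1.1479 × (10300 m − 0.491×(2.998×10^8 m/s)×37.6×10^-6 s)
= 1.1479 × (4765.2 m) = 5.47 km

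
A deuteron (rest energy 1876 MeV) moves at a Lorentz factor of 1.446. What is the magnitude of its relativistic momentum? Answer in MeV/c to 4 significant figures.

β = √(1 − 1/γ²) = √(1 − 1/1.446²) = 0.722316
p = γβm₀c = 1.446 × 0.722316 × 1876 MeV/c = 1959 MeV/c

p ≈ 1959 MeV/c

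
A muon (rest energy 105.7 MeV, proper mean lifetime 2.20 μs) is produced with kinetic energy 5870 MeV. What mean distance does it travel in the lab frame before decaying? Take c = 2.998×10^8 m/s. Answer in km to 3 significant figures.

γ = 1 + K/(m₀c²) = 1 + 5870/105.7 = 56.535
β = √(1 − 1/γ²) = 0.99984
Dilated lifetime: γτ₀ = 56.535 × 2.20 μs = 124.38 μs
d = βc·γτ₀ = 0.99984 × (2.998×10^8 m/s) × 0.00012438 s = 37.3 km

d ≈ 37.3 km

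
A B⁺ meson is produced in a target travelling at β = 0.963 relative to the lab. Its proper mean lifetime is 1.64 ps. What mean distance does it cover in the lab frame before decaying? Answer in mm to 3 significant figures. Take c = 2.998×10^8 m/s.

γ = 1/√(1 − 0.963²) = 3.7106
Dilated lifetime: Δt = γτ₀ = 3.7106 × 1.64 ps = 6.0853 ps
d = vΔt = 0.963c × 6.0853 ps = 2.8871×10^8 m/s × 6.0853×10^-12 s = 1.76 mm

d ≈ 1.76 mm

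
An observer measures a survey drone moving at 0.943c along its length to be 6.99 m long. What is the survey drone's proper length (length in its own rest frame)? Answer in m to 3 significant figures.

γ = 1/√(1 − 0.943²) = 3.0049
L₀ = γL = 3.0049 × 6.99 = 21.0 m

L₀ ≈ 21.0 m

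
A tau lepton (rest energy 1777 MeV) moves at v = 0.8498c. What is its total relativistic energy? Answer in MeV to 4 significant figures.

E ≈ 3371 MeV

γ = 1/√(1 − 0.8498²) = 1.89715
E = γm₀c² = 1.89715 × 1777 MeV = 3371 MeV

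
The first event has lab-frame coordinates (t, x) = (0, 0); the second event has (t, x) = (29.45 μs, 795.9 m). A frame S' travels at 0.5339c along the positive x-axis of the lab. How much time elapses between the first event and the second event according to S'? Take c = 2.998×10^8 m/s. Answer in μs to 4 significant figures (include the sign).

Δt' ≈ 33.15 μs

γ = 1/√(1 − 0.5339²) = 1.18267
Δt' = γ(Δt − vΔx/c²) = 1.18267 × (29.45 μs − 0.5339×795.9 m / (2.998×10^8 m/s))
= 1.18267 × (28.0326 μs) = 33.15 μs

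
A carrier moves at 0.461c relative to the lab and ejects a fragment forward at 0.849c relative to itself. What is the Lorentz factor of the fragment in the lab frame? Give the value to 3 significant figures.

u_lab = (0.849 + 0.461)/(1 + 0.849×0.461) = 1.310/1.39139 = 0.941505
γ = 1/√(1 − 0.941505²) = 2.97

γ ≈ 2.97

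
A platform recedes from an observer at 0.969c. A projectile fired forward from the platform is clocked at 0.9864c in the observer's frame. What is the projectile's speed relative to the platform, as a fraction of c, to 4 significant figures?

u' ≈ 0.3939c

Inverse velocity addition: u' = (u − v)/(1 − uv/c²)
= (0.9864 − 0.969)/(1 − 0.9864×0.969) = 0.01740/0.0441784 = 0.3939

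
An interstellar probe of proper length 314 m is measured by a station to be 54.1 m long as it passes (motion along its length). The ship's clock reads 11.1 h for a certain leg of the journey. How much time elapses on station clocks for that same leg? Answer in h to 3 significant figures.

Length contraction ⇒ γ = L₀/L = 314/54.1 = 5.8041
Time dilation: Δt = γτ₀ = 5.8041 × 11.1 h = 64.4 h

Δt ≈ 64.4 h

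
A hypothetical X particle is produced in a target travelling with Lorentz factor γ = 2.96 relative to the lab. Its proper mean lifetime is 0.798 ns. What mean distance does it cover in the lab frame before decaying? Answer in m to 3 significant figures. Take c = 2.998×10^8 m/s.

β = √(1 − 1/γ²) = √(1 − 1/2.96²) = 0.94120
Dilated lifetime: Δt = γτ₀ = 2.96 × 0.798 ns = 2.3621 ns
d = vΔt = 0.94120c × 2.3621 ns = 2.8217×10^8 m/s × 2.3621×10^-9 s = 0.667 m

d ≈ 0.667 m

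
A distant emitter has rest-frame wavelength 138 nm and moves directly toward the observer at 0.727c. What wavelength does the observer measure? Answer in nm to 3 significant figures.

Relativistic Doppler: λ_obs = λ_src √((1−β)/(1+β))
= 138 × √(0.27300/1.7270) = 138 × 0.39759 = 54.9 nm

λ_obs ≈ 54.9 nm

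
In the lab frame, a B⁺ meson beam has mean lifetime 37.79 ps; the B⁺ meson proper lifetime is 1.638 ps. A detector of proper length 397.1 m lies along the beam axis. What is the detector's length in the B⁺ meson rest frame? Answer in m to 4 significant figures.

Time dilation ⇒ γ = Δt/τ₀ = 37.79/1.638 = 23.0708
Length contraction: L = L₀/γ = 397.1/23.0708 = 17.21 m

L ≈ 17.21 m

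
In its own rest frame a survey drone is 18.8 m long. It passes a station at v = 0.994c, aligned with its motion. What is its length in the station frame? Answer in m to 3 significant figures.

L ≈ 2.06 m

γ = 1/√(1 − 0.994²) = 9.1424
Length contraction: L = L₀/γ = 18.8/9.1424 = 2.06 m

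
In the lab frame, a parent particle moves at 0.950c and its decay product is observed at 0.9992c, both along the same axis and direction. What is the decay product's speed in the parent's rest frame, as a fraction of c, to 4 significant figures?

u' ≈ 0.9693c

Inverse velocity addition: u' = (u − v)/(1 − uv/c²)
= (0.9992 − 0.950)/(1 − 0.9992×0.950) = 0.04920/0.0507600 = 0.9693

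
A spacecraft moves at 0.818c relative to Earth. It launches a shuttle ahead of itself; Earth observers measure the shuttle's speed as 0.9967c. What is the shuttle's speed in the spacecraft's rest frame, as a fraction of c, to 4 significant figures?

u' ≈ 0.9675c

Inverse velocity addition: u' = (u − v)/(1 − uv/c²)
= (0.9967 − 0.818)/(1 − 0.9967×0.818) = 0.1787/0.184699 = 0.9675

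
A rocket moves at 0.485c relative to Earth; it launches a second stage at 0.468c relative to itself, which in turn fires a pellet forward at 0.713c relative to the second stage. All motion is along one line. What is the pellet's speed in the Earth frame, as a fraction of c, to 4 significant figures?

Compose boost 2: (0.468 + 0.485)/(1 + 0.468×0.485) = 0.9530/1.22698 = 0.776704
Compose boost 3: (0.713 + 0.776704)/(1 + 0.713×0.776704) = 1.48970/1.55379 = 0.9588

u ≈ 0.9588c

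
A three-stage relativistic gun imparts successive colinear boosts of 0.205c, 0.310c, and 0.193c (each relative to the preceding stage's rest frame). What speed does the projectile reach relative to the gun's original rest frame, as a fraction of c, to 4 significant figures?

u ≈ 0.6193c

Compose boost 2: (0.310 + 0.205)/(1 + 0.310×0.205) = 0.5150/1.06355 = 0.484227
Compose boost 3: (0.193 + 0.484227)/(1 + 0.193×0.484227) = 0.677227/1.09346 = 0.6193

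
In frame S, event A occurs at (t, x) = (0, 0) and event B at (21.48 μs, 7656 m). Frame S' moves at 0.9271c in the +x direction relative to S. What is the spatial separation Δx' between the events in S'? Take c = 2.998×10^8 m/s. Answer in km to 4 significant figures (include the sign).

Δx' ≈ 4.498 km

γ = 1/√(1 − 0.9271²) = 2.66799
Δx' = γ(Δx − vΔt) = 2.66799 × (7656 m − 0.9271×(2.998×10^8 m/s)×21.48×10^-6 s)
= 2.66799 × (1685.75 m) = 4.498 km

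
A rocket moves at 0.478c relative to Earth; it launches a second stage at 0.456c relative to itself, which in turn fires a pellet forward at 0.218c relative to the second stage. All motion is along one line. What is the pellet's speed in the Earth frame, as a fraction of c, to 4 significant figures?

Compose boost 2: (0.456 + 0.478)/(1 + 0.456×0.478) = 0.9340/1.21797 = 0.766851
Compose boost 3: (0.218 + 0.766851)/(1 + 0.218×0.766851) = 0.984851/1.16717 = 0.8438

u ≈ 0.8438c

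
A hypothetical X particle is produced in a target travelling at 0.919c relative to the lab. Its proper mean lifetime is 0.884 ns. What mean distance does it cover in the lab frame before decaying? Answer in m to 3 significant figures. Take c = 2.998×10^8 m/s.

γ = 1/√(1 − 0.919²) = 2.5364
Dilated lifetime: Δt = γτ₀ = 2.5364 × 0.884 ns = 2.2422 ns
d = vΔt = 0.919c × 2.2422 ns = 2.7552×10^8 m/s × 2.2422×10^-9 s = 0.618 m

d ≈ 0.618 m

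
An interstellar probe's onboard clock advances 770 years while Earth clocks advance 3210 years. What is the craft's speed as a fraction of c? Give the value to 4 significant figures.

γ = Δt/τ₀ = 3210/770 = 4.16883
β = √(1 − 1/γ²) = √(1 − 1/4.16883²) = 0.9708

β ≈ 0.9708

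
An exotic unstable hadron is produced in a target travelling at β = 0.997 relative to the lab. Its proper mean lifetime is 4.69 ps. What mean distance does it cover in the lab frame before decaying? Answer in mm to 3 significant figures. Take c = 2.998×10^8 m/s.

γ = 1/√(1 − 0.997²) = 12.920
Dilated lifetime: Δt = γτ₀ = 12.920 × 4.69 ps = 60.593 ps
d = vΔt = 0.997c × 60.593 ps = 2.9890×10^8 m/s × 6.0593×10^-11 s = 18.1 mm

d ≈ 18.1 mm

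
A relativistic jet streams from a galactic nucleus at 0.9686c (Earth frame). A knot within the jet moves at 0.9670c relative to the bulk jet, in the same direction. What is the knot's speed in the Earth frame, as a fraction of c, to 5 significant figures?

u ≈ 0.99946c

Relativistic velocity addition: u = (u' + v)/(1 + u'v/c²)
= (0.9670 + 0.9686)/(1 + 0.9670×0.9686) = 1.9356/1.936636 = 0.99946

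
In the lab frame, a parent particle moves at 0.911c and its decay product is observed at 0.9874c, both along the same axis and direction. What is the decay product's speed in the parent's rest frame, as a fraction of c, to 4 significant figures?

Inverse velocity addition: u' = (u − v)/(1 − uv/c²)
= (0.9874 − 0.911)/(1 − 0.9874×0.911) = 0.07640/0.100479 = 0.7604

u' ≈ 0.7604c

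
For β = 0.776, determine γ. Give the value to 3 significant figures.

γ = 1/√(1 − β²) = 1/√(1 − 0.776²) = 1/√(0.39782) = 1.59

γ ≈ 1.59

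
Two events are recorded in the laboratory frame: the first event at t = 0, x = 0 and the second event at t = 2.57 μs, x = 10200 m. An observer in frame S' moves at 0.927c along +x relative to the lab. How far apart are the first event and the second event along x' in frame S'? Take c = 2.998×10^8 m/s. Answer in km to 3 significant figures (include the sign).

Δx' ≈ 25.3 km

γ = 1/√(1 − 0.927²) = 2.6662
Δx' = γ(Δx − vΔt) = 2.6662 × (10200 m − 0.927×(2.998×10^8 m/s)×2.57×10^-6 s)
= 2.6662 × (9485.8 m) = 25.3 km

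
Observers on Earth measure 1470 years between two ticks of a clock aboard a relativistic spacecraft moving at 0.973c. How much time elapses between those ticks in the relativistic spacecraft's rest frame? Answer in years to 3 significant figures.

γ = 1/√(1 − 0.973²) = 4.3327
Proper time: τ₀ = Δt/γ = 1470/4.3327 = 339 years

τ₀ ≈ 339 years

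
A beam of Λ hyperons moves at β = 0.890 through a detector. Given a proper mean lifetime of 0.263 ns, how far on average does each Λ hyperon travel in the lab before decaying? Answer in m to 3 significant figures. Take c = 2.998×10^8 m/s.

γ = 1/√(1 − 0.890²) = 2.1932
Dilated lifetime: Δt = γτ₀ = 2.1932 × 0.263 ns = 0.57680 ns
d = vΔt = 0.890c × 0.57680 ns = 2.6682×10^8 m/s × 5.7680×10^-10 s = 0.154 m

d ≈ 0.154 m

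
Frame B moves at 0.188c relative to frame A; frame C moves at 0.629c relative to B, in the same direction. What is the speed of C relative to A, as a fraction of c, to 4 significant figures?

Compose boost 2: (0.629 + 0.188)/(1 + 0.629×0.188) = 0.8170/1.11825 = 0.7306

u ≈ 0.7306c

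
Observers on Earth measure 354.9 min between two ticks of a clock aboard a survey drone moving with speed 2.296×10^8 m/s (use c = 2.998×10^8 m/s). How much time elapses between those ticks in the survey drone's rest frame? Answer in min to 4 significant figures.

τ₀ ≈ 228.2 min

β = v/c = 2.296×10^8 / 2.998×10^8 = 0.765844
γ = 1/√(1 − 0.765844²) = 1.55515
Proper time: τ₀ = Δt/γ = 354.9/1.55515 = 228.2 min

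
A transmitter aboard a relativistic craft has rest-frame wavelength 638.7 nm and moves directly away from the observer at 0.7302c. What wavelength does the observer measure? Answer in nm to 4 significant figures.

λ_obs ≈ 1617 nm

Relativistic Doppler: λ_obs = λ_src √((1+β)/(1−β))
= 638.7 × √(1.73020/0.269800) = 638.7 × 2.53237 = 1617 nm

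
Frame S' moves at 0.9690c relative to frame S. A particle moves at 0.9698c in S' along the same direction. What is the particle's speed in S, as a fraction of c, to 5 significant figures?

Relativistic velocity addition: u = (u' + v)/(1 + u'v/c²)
= (0.9698 + 0.9690)/(1 + 0.9698×0.9690) = 1.9388/1.939736 = 0.99952

u ≈ 0.99952c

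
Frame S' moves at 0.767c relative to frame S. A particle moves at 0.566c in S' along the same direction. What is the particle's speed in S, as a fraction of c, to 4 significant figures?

u ≈ 0.9295c

Relativistic velocity addition: u = (u' + v)/(1 + u'v/c²)
= (0.566 + 0.767)/(1 + 0.566×0.767) = 1.333/1.43412 = 0.9295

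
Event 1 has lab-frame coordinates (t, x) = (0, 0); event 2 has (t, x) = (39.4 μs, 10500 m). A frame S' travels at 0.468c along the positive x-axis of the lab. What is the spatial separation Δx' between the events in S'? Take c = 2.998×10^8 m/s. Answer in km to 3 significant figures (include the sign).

γ = 1/√(1 − 0.468²) = 1.1316
Δx' = γ(Δx − vΔt) = 1.1316 × (10500 m − 0.468×(2.998×10^8 m/s)×39.4×10^-6 s)
= 1.1316 × (4971.9 m) = 5.63 km

Δx' ≈ 5.63 km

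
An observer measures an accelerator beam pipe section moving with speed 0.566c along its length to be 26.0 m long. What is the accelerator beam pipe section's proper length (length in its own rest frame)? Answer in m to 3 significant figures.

L₀ ≈ 31.5 m

γ = 1/√(1 − 0.566²) = 1.2130
L₀ = γL = 1.2130 × 26.0 = 31.5 m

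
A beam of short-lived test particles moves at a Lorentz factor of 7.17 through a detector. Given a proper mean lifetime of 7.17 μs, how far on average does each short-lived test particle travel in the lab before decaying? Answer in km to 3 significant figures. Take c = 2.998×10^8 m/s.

d ≈ 15.3 km

β = √(1 − 1/γ²) = √(1 − 1/7.17²) = 0.99023
Dilated lifetime: Δt = γτ₀ = 7.17 × 7.17 μs = 51.409 μs
d = vΔt = 0.99023c × 51.409 μs = 2.9687×10^8 m/s × 5.1409×10^-5 s = 15.3 km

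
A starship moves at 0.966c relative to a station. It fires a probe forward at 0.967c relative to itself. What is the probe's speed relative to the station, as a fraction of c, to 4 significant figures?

Relativistic velocity addition: u = (u' + v)/(1 + u'v/c²)
= (0.967 + 0.966)/(1 + 0.967×0.966) = 1.933/1.93412 = 0.9994

u ≈ 0.9994c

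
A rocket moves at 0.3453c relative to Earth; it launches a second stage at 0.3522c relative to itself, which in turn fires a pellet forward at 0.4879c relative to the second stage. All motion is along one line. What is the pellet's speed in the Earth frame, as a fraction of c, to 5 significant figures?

u ≈ 0.85144c

Compose boost 2: (0.3522 + 0.3453)/(1 + 0.3522×0.3453) = 0.69750/1.121615 = 0.6218713
Compose boost 3: (0.4879 + 0.6218713)/(1 + 0.4879×0.6218713) = 1.109771/1.303411 = 0.85144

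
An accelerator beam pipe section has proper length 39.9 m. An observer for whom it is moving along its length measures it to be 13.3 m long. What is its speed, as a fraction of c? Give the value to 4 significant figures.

β ≈ 0.9428

γ = L₀/L = 39.9/13.3 = 3.00000
β = √(1 − 1/γ²) = 0.9428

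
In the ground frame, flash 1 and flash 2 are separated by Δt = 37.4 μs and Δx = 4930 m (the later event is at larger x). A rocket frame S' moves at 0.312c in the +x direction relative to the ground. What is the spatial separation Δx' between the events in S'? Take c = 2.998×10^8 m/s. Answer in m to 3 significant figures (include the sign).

Δx' ≈ 1510 m

γ = 1/√(1 − 0.312²) = 1.0525
Δx' = γ(Δx − vΔt) = 1.0525 × (4930 m − 0.312×(2.998×10^8 m/s)×37.4×10^-6 s)
= 1.0525 × (1431.7 m) = 1510 m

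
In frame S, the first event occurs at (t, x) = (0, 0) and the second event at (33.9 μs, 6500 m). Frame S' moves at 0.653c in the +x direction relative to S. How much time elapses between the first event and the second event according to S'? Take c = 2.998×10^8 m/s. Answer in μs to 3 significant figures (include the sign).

γ = 1/√(1 − 0.653²) = 1.3204
Δt' = γ(Δt − vΔx/c²) = 1.3204 × (33.9 μs − 0.653×6500 m / (2.998×10^8 m/s))
= 1.3204 × (19.742 μs) = 26.1 μs

Δt' ≈ 26.1 μs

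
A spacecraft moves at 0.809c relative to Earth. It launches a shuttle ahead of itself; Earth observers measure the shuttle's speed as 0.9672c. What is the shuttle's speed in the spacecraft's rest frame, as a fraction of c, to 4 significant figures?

u' ≈ 0.7272c

Inverse velocity addition: u' = (u − v)/(1 − uv/c²)
= (0.9672 − 0.809)/(1 − 0.9672×0.809) = 0.1582/0.217535 = 0.7272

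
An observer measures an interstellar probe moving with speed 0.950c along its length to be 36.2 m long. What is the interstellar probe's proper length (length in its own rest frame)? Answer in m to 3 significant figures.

γ = 1/√(1 − 0.950²) = 3.2026
L₀ = γL = 3.2026 × 36.2 = 116 m

L₀ ≈ 116 m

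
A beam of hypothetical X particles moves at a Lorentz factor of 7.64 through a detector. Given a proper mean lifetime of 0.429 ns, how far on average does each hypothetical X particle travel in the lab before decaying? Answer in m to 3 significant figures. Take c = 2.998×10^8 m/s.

d ≈ 0.974 m

β = √(1 − 1/γ²) = √(1 − 1/7.64²) = 0.99140
Dilated lifetime: Δt = γτ₀ = 7.64 × 0.429 ns = 3.2776 ns
d = vΔt = 0.99140c × 3.2776 ns = 2.9722×10^8 m/s × 3.2776×10^-9 s = 0.974 m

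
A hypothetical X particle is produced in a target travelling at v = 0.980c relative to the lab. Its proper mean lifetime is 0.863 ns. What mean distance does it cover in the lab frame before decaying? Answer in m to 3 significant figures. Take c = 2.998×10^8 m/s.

d ≈ 1.27 m

γ = 1/√(1 − 0.980²) = 5.0252
Dilated lifetime: Δt = γτ₀ = 5.0252 × 0.863 ns = 4.3367 ns
d = vΔt = 0.980c × 4.3367 ns = 2.9380×10^8 m/s × 4.3367×10^-9 s = 1.27 m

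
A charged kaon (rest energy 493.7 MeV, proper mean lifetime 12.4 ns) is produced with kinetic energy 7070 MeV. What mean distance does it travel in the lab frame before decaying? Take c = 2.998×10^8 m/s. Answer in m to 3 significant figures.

γ = 1 + K/(m₀c²) = 1 + 7070/493.7 = 15.320
β = √(1 − 1/γ²) = 0.99787
Dilated lifetime: γτ₀ = 15.320 × 12.4 ns = 189.97 ns
d = βc·γτ₀ = 0.99787 × (2.998×10^8 m/s) × 1.8997×10^-7 s = 56.8 m

d ≈ 56.8 m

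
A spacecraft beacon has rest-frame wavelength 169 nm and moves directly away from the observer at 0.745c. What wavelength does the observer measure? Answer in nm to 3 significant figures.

λ_obs ≈ 442 nm

Relativistic Doppler: λ_obs = λ_src √((1+β)/(1−β))
= 169 × √(1.7450/0.25500) = 169 × 2.6159 = 442 nm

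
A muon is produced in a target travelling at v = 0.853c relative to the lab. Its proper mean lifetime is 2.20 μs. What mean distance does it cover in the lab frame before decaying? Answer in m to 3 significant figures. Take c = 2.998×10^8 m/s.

γ = 1/√(1 − 0.853²) = 1.9160
Dilated lifetime: Δt = γτ₀ = 1.9160 × 2.20 μs = 4.2153 μs
d = vΔt = 0.853c × 4.2153 μs = 2.5573×10^8 m/s × 4.2153×10^-6 s = 1080 m

d ≈ 1080 m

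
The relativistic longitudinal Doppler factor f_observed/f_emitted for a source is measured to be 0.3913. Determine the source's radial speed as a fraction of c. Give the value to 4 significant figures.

f_obs/f_src = √((1−β)/(1+β)) = 0.3913  ⇒  (1−β)/(1+β) = 0.153116
β = |1 − D²|/(1 + D²) = |1 − 0.153116|/(1 + 0.153116) = 0.7344

β ≈ 0.7344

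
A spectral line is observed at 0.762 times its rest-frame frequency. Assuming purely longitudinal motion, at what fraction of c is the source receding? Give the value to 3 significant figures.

β ≈ 0.265

f_obs/f_src = √((1−β)/(1+β)) = 0.762  ⇒  (1−β)/(1+β) = 0.58064
β = |1 − D²|/(1 + D²) = |1 − 0.58064|/(1 + 0.58064) = 0.265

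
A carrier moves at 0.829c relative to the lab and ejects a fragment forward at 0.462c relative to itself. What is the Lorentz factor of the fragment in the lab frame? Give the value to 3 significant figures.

u_lab = (0.462 + 0.829)/(1 + 0.462×0.829) = 1.291/1.38300 = 0.933479
γ = 1/√(1 − 0.933479²) = 2.79

γ ≈ 2.79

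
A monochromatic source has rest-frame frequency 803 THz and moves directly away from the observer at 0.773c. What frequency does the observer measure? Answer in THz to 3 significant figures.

f_obs ≈ 287 THz

Relativistic Doppler: f_obs = f_src √((1−β)/(1+β))
= 803 × √(0.22700/1.7730) = 803 × 0.35782 = 287 THz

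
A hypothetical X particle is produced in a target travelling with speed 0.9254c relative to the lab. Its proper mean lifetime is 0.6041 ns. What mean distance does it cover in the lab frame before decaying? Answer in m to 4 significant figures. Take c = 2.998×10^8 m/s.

γ = 1/√(1 − 0.9254²) = 2.63858
Dilated lifetime: Δt = γτ₀ = 2.63858 × 0.6041 ns = 1.59397 ns
d = vΔt = 0.9254c × 1.59397 ns = 2.77435×10^8 m/s × 1.59397×10^-9 s = 0.4422 m

d ≈ 0.4422 m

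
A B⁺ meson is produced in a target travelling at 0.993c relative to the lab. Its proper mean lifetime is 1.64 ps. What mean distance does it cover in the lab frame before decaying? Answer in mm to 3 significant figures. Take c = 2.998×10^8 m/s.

d ≈ 4.13 mm

γ = 1/√(1 − 0.993²) = 8.4664
Dilated lifetime: Δt = γτ₀ = 8.4664 × 1.64 ps = 13.885 ps
d = vΔt = 0.993c × 13.885 ps = 2.9770×10^8 m/s × 1.3885×10^-11 s = 4.13 mm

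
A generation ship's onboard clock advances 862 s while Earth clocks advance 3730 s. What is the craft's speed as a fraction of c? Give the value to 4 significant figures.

γ = Δt/τ₀ = 3730/862 = 4.32715
β = √(1 − 1/γ²) = √(1 − 1/4.32715²) = 0.9729

β ≈ 0.9729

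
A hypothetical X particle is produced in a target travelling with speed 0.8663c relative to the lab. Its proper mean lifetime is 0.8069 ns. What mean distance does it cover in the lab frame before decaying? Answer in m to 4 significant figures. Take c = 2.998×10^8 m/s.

γ = 1/√(1 − 0.8663²) = 2.00191
Dilated lifetime: Δt = γτ₀ = 2.00191 × 0.8069 ns = 1.61534 ns
d = vΔt = 0.8663c × 1.61534 ns = 2.59717×10^8 m/s × 1.61534×10^-9 s = 0.4195 m

d ≈ 0.4195 m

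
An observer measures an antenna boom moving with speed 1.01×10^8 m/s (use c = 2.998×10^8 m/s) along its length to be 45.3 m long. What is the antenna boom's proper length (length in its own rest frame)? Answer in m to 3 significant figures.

L₀ ≈ 48.1 m

β = v/c = 1.01×10^8 / 2.998×10^8 = 0.33689
γ = 1/√(1 − 0.33689²) = 1.0621
L₀ = γL = 1.0621 × 45.3 = 48.1 m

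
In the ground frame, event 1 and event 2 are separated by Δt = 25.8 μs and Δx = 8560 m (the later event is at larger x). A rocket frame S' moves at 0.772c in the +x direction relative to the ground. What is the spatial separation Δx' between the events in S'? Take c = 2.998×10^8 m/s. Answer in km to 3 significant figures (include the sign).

γ = 1/√(1 − 0.772²) = 1.5733
Δx' = γ(Δx − vΔt) = 1.5733 × (8560 m − 0.772×(2.998×10^8 m/s)×25.8×10^-6 s)
= 1.5733 × (2588.7 m) = 4.07 km

Δx' ≈ 4.07 km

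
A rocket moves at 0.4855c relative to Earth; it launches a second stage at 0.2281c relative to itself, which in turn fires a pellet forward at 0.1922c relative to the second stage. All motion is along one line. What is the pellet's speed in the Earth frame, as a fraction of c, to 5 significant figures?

u ≈ 0.74292c

Compose boost 2: (0.2281 + 0.4855)/(1 + 0.2281×0.4855) = 0.71360/1.110743 = 0.6424531
Compose boost 3: (0.1922 + 0.6424531)/(1 + 0.1922×0.6424531) = 0.8346531/1.123479 = 0.74292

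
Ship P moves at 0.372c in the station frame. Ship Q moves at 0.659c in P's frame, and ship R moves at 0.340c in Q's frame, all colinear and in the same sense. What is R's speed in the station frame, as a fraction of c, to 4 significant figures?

Compose boost 2: (0.659 + 0.372)/(1 + 0.659×0.372) = 1.031/1.24515 = 0.828014
Compose boost 3: (0.340 + 0.828014)/(1 + 0.340×0.828014) = 1.16801/1.28152 = 0.9114

u ≈ 0.9114c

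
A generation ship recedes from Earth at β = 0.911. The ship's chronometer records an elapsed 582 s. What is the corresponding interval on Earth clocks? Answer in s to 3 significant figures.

γ = 1/√(1 − 0.911²) = 2.4248
Time dilation: Δt = γτ₀ = 2.4248 × 582 s = 1410 s

Δt ≈ 1410 s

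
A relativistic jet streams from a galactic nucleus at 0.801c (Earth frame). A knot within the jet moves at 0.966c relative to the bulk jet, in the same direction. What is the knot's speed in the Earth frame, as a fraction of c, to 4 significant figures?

u ≈ 0.9962c

Relativistic velocity addition: u = (u' + v)/(1 + u'v/c²)
= (0.966 + 0.801)/(1 + 0.966×0.801) = 1.767/1.77377 = 0.9962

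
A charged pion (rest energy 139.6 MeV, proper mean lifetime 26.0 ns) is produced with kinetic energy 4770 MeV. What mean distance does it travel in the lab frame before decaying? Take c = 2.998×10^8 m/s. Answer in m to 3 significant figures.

γ = 1 + K/(m₀c²) = 1 + 4770/139.6 = 35.169
β = √(1 − 1/γ²) = 0.99960
Dilated lifetime: γτ₀ = 35.169 × 26.0 ns = 914.40 ns
d = βc·γτ₀ = 0.99960 × (2.998×10^8 m/s) × 9.1440×10^-7 s = 274 m

d ≈ 274 m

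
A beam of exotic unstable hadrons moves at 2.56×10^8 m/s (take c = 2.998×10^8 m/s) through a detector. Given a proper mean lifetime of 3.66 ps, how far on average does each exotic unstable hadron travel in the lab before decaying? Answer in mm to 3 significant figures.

d ≈ 1.80 mm

β = v/c = 2.56×10^8 / 2.998×10^8 = 0.85390
γ = 1/√(1 − 0.85390²) = 1.9215
Dilated lifetime: Δt = γτ₀ = 1.9215 × 3.66 ps = 7.0326 ps
d = vΔt = 0.85390c × 7.0326 ps = 2.5600×10^8 m/s × 7.0326×10^-12 s = 1.80 mm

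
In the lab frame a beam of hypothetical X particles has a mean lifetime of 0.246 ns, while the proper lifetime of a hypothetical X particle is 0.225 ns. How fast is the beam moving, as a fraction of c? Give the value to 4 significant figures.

β ≈ 0.4043

γ = Δt/τ₀ = 0.246/0.225 = 1.09333
β = √(1 − 1/γ²) = √(1 − 1/1.09333²) = 0.4043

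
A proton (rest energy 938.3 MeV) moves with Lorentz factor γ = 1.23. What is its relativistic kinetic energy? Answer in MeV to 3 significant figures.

γ = 1.23 (given)
K = (γ − 1)m₀c² = (1.23 − 1) × 938.3 MeV = 0.23000 × 938.3 MeV = 216 MeV

K ≈ 216 MeV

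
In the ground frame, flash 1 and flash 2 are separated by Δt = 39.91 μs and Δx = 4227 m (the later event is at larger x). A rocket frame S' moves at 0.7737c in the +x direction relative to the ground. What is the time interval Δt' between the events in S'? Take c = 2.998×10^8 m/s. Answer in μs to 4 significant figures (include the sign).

Δt' ≈ 45.78 μs

γ = 1/√(1 − 0.7737²) = 1.57840
Δt' = γ(Δt − vΔx/c²) = 1.57840 × (39.91 μs − 0.7737×4227 m / (2.998×10^8 m/s))
= 1.57840 × (29.0013 μs) = 45.78 μs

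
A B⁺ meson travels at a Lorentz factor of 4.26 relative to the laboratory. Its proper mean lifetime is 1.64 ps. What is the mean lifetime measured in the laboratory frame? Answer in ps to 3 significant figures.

γ = 4.26 (given)
Time dilation: Δt = γτ₀ = 4.26 × 1.64 ps = 6.99 ps

Δt ≈ 6.99 ps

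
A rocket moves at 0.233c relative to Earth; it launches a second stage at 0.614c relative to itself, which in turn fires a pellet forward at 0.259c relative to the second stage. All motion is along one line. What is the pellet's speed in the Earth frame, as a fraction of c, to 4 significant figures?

Compose boost 2: (0.614 + 0.233)/(1 + 0.614×0.233) = 0.8470/1.14306 = 0.740992
Compose boost 3: (0.259 + 0.740992)/(1 + 0.259×0.740992) = 0.999992/1.19192 = 0.8390

u ≈ 0.8390c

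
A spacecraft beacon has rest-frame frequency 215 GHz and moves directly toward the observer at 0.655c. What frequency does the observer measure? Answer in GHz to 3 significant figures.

Relativistic Doppler: f_obs = f_src √((1+β)/(1−β))
= 215 × √(1.6550/0.34500) = 215 × 2.1902 = 471 GHz

f_obs ≈ 471 GHz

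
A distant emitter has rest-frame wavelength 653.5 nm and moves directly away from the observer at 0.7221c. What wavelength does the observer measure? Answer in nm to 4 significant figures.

λ_obs ≈ 1627 nm

Relativistic Doppler: λ_obs = λ_src √((1+β)/(1−β))
= 653.5 × √(1.72210/0.277900) = 653.5 × 2.48934 = 1627 nm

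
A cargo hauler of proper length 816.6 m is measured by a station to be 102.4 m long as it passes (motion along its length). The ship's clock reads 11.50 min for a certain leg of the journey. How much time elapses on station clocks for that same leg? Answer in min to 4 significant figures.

Δt ≈ 91.71 min

Length contraction ⇒ γ = L₀/L = 816.6/102.4 = 7.97461
Time dilation: Δt = γτ₀ = 7.97461 × 11.50 min = 91.71 min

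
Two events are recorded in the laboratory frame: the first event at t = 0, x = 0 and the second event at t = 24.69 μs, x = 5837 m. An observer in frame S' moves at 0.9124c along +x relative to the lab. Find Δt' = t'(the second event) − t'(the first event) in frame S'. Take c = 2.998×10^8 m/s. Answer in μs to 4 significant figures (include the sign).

Δt' ≈ 16.92 μs

γ = 1/√(1 − 0.9124²) = 2.44320
Δt' = γ(Δt − vΔx/c²) = 2.44320 × (24.69 μs − 0.9124×5837 m / (2.998×10^8 m/s))
= 2.44320 × (6.92589 μs) = 16.92 μs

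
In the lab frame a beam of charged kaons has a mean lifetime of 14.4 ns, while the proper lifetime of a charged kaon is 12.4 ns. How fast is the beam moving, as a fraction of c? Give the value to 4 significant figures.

γ = Δt/τ₀ = 14.4/12.4 = 1.16129
β = √(1 − 1/γ²) = √(1 − 1/1.16129²) = 0.5084

β ≈ 0.5084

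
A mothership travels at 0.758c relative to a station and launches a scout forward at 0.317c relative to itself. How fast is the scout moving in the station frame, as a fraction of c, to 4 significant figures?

Compose boost 2: (0.317 + 0.758)/(1 + 0.317×0.758) = 1.075/1.24029 = 0.8667

u ≈ 0.8667c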